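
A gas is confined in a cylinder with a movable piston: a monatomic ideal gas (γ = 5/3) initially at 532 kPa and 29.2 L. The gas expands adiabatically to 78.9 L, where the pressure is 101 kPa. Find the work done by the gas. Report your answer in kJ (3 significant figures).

Adiabatic: W = (P₁V₁ − P₂V₂)/(γ − 1) with γ = 5/3.
P₁V₁ = 15534 J, P₂V₂ = 7969 J.
W = (15534 − 7969) / 0.6667 = 11348 J.

W ≈ 11.3 kJ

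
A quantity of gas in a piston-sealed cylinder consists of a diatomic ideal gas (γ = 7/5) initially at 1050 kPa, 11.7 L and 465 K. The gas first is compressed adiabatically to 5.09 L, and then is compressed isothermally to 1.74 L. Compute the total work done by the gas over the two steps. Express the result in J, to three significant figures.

W_total ≈ -30500 J

Step 1 (adiabatic): W = (P₁V₁ − P₂V₂)/(γ−1) = (12285 − 17138)/0.4 = -12133 J.
After step 1: P = 3367 kPa, V = 5.09 L, T = 648.7 K.
Step 2 (isothermal): W = P₁V₁ ln(V₂/V₁) = (17138) ln(1.74/5.09) = -18396 J.
W_total = -12133 − 18396 = -30529 J.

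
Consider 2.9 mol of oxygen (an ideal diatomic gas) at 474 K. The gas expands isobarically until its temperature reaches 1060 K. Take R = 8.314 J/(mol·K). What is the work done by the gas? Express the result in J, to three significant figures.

Isobaric: W = P ΔV = nR ΔT.
W = (2.9)(8.314)(1060 − 474) = 14129 J.

W ≈ 14100 J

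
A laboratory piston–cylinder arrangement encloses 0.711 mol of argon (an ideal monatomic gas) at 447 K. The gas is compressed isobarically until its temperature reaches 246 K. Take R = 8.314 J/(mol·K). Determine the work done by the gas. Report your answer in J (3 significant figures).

W ≈ -1190 J

Isobaric: W = P ΔV = nR ΔT.
W = (0.711)(8.314)(246 − 447) = -1188 J.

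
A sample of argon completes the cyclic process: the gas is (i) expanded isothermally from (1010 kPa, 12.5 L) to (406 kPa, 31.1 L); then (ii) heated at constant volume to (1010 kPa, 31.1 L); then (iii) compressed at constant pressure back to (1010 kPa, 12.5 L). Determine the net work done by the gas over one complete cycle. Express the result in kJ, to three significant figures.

Leg (i): W = PᵢVᵢ ln(V_f/Vᵢ) = (12625) ln(31.1/12.5) = 11507 J.
Leg (ii): W = 0.
Leg (iii): W = PΔV = (1010)(12.5 − 31.1) = -18786 J.
W_net = 11507 − 18786 = -7279 J.

W_net ≈ -7.28 kJ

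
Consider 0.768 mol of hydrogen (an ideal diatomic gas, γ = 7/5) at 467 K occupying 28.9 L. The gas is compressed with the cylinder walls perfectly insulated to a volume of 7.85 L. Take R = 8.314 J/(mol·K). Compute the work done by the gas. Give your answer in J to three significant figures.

W ≈ -5100 J

Adiabatic: TV^(γ−1) = const with γ = 7/5.
T₂ = T₁ (V₁/V₂)^(γ−1) = 467 × (28.9/7.85)^0.4 = 467 × 1.684 = 786.6 K.
W_by = nCᵥ(T₁ − T₂) = (0.768)(20.79)(467 − 786.6) = -5101 J.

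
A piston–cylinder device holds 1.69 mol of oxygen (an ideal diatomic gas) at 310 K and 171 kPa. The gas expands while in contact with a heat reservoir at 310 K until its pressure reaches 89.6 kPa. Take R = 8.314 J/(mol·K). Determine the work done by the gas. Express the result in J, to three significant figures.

Isothermal process: W = nRT ln(V₂/V₁) = nRT ln(P₁/P₂).
W = (1.69)(8.314)(310) × ln(171/89.6)
  = 4356 × ln(1.908) = 4356 × 0.6463
W_by_gas = 2815 J.

W ≈ 2820 J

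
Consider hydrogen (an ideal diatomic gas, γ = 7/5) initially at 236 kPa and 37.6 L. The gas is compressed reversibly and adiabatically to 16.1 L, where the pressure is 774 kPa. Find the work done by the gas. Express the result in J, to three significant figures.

Adiabatic: W = (P₁V₁ − P₂V₂)/(γ − 1) with γ = 7/5.
P₁V₁ = 8874 J, P₂V₂ = 12461 J.
W = (8874 − 12461) / 0.4 = -8970 J.

W ≈ -8970 J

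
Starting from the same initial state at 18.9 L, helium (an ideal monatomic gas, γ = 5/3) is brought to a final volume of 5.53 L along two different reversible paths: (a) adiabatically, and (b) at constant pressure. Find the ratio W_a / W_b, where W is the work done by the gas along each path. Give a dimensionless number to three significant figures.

Path (a) adiabatic: W = P₁V₁(1 − (V₁/V₂)^(γ−1))/(γ−1) → W_a/(P₁V₁) = -1.903.
Path (b) isobaric: W = P₁(V₂ − V₁) → W_b/(P₁V₁) = -0.7074.
W_a / W_b = -1.903 / -0.7074 = 2.691.

W_a / W_b ≈ 2.69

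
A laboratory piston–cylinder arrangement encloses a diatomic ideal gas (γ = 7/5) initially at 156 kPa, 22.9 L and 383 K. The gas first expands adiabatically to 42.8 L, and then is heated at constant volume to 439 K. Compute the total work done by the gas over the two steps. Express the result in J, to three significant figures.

Step 1 (adiabatic): W = (P₁V₁ − P₂V₂)/(γ−1) = (3572 − 2782)/0.4 = 1977 J.
Step 2 (isochoric): W = 0 (constant volume).
W_total = 1977 + 0 = 1977 J.

W_total ≈ 1980 J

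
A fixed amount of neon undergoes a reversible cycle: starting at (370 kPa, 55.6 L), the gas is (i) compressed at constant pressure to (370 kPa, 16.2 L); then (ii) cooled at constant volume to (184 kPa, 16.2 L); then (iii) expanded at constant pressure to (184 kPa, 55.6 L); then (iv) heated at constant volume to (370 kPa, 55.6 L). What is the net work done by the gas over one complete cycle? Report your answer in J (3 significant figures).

Constant-volume legs do no work.
W(i) = (370)(16.2 − 55.6) = -14578 J; W(iii) = (184)(55.6 − 16.2) = 7250 J.
W_net = -14578 + 7250 = -7328 J (the counter-clockwise enclosed area).

W_net ≈ -7330 J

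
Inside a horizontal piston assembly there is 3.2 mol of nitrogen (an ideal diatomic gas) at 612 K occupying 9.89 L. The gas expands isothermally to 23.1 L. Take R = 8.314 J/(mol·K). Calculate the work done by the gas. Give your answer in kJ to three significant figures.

Isothermal: W = nRT ln(V₂/V₁).
W = (3.2)(8.314)(612) × ln(23.1/9.89)
  = 16282 × 0.8483
W_by_gas = 13812 J.

W ≈ 13.8 kJ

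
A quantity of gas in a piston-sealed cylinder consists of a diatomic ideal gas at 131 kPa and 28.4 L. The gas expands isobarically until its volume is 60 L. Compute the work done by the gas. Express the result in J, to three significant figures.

W ≈ 4140 J

Isobaric: W = P ΔV.
W = (131 kPa)(60 − 28.4 L) = (131)(31.6) = 4140 J.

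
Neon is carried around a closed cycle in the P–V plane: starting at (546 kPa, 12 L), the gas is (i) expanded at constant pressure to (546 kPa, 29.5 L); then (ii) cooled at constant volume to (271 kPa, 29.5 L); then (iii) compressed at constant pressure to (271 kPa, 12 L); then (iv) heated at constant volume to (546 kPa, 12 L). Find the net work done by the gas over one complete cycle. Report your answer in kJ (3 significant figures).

Constant-volume legs do no work.
W(i) = (546)(29.5 − 12) = 9555 J; W(iii) = (271)(12 − 29.5) = -4742 J.
W_net = 9555 − 4742 = 4812 J (the clockwise enclosed area).

W_net ≈ 4.81 kJ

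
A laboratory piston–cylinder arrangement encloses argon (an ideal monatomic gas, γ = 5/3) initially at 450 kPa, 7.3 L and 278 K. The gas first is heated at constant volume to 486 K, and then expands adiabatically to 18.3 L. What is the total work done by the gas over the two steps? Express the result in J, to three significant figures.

W_total ≈ 3950 J

Step 1 (isochoric): W = 0 (constant volume).
After step 1: P = 786.7 kPa (V unchanged).
Step 2 (adiabatic): W = (P₁V₁ − P₂V₂)/(γ−1) = (5743 − 3112)/0.667 = 3946 J.
W_total = 0 + 3946 = 3946 J.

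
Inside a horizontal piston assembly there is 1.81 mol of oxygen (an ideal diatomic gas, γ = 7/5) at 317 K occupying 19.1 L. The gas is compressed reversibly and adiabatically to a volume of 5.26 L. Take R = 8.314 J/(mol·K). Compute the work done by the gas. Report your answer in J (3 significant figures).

Adiabatic: TV^(γ−1) = const with γ = 7/5.
T₂ = T₁ (V₁/V₂)^(γ−1) = 317 × (19.1/5.26)^0.4 = 317 × 1.675 = 531 K.
W_by = nCᵥ(T₁ − T₂) = (1.81)(20.79)(317 − 531) = -8050 J.

W ≈ -8050 J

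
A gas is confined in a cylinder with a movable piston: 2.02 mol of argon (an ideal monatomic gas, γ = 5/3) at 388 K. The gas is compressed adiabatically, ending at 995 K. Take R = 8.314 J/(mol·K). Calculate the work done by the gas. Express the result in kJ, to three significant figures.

Adiabatic ⇒ Q = 0, so W_by = −ΔU = nCᵥ(T₁ − T₂).
Cᵥ = 3R/2 = 12.47 J/(mol·K).
W = (2.02)(12.47)(388 − 995) = -15291 J.

W ≈ -15.3 kJ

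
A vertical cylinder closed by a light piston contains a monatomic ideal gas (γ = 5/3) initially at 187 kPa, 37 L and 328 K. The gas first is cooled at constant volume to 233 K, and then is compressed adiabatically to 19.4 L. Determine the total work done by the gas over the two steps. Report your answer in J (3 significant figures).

W_total ≈ -3970 J

Step 1 (isochoric): W = 0 (constant volume).
After step 1: P = 132.8 kPa (V unchanged).
Step 2 (adiabatic): W = (P₁V₁ − P₂V₂)/(γ−1) = (4915 − 7559)/0.667 = -3966 J.
W_total = 0 − 3966 = -3966 J.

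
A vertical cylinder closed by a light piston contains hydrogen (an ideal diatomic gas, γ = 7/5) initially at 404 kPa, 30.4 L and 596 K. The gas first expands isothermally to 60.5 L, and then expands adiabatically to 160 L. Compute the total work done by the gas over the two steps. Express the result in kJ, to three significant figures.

W_total ≈ 18.3 kJ

Step 1 (isothermal): W = P₁V₁ ln(V₂/V₁) = (12282) ln(60.5/30.4) = 8452 J.
After step 1: P = 203 kPa, V = 60.5 L, T = 596 K.
Step 2 (adiabatic): W = (P₁V₁ − P₂V₂)/(γ−1) = (12282 − 8324)/0.4 = 9895 J.
W_total = 8452 + 9895 = 18347 J.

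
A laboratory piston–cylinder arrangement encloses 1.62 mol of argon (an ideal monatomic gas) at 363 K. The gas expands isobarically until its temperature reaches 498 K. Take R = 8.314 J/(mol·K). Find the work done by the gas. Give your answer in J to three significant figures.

W ≈ 1820 J

Isobaric: W = P ΔV = nR ΔT.
W = (1.62)(8.314)(498 − 363) = 1818 J.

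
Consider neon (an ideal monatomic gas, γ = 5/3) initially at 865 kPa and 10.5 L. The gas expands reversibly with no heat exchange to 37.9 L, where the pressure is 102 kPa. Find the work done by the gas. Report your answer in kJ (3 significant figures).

W ≈ 7.83 kJ

Adiabatic: W = (P₁V₁ − P₂V₂)/(γ − 1) with γ = 5/3.
P₁V₁ = 9082 J, P₂V₂ = 3866 J.
W = (9082 − 3866) / 0.6667 = 7825 J.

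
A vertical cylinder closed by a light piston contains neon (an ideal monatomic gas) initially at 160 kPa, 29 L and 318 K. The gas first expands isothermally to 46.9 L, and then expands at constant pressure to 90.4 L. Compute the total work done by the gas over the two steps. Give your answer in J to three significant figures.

W_total ≈ 6530 J

Step 1 (isothermal): W = P₁V₁ ln(V₂/V₁) = (4640) ln(46.9/29) = 2231 J.
After step 1: P = 98.93 kPa, V = 46.9 L, T = 318 K.
Step 2 (isobaric): W = PΔV = (98.93 kPa)(90.4 − 46.9 L) = 4304 J.
W_total = 2231 + 4304 = 6534 J.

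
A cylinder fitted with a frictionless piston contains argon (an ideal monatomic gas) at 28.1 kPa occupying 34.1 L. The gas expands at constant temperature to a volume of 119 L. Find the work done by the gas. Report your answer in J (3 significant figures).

Isothermal: W = nRT ln(V₂/V₁) = P₁V₁ ln(V₂/V₁).
P₁V₁ = (28.1 kPa)(34.1 L) = 958.2 J.
W = 958.2 × ln(119/34.1) = 958.2 × 1.25
W_by_gas = 1198 J.

W ≈ 1200 J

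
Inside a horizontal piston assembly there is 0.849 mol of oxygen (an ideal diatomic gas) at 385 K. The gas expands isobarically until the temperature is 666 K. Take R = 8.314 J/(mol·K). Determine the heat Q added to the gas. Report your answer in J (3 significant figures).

Q ≈ 6940 J

Isobaric: W = nRΔT = (0.849)(8.314)(281) = 1983 J.
ΔU = nCᵥΔT with Cᵥ = 5R/2: ΔU = (0.849)(20.79)(281) = 4959 J.
Q = ΔU + W = 4959 + 1983 = 6942 J.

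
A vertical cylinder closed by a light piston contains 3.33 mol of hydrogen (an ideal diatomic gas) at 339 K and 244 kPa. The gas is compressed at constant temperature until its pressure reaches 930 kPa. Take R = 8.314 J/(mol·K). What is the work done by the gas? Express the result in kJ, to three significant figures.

Isothermal process: W = nRT ln(V₂/V₁) = nRT ln(P₁/P₂).
W = (3.33)(8.314)(339) × ln(244/930)
  = 9385 × ln(0.2624) = 9385 × -1.338
W_by_gas = -12558 J.

W ≈ -12.6 kJ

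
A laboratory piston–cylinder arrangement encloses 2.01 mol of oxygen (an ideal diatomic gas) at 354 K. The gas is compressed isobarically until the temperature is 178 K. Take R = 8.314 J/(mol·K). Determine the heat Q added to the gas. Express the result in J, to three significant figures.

Isobaric: W = nRΔT = (2.01)(8.314)(-176) = -2941 J.
ΔU = nCᵥΔT with Cᵥ = 5R/2: ΔU = (2.01)(20.79)(-176) = -7353 J.
Q = ΔU + W = -7353 − 2941 = -10294 J.

Q ≈ -10300 J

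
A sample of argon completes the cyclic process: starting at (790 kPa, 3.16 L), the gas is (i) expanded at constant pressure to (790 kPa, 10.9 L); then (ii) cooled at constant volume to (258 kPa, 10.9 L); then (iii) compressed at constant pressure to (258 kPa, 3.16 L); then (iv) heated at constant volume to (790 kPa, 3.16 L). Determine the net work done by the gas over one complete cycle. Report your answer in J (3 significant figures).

Constant-volume legs do no work.
W(i) = (790)(10.9 − 3.16) = 6115 J; W(iii) = (258)(3.16 − 10.9) = -1997 J.
W_net = 6115 − 1997 = 4118 J (the clockwise enclosed area).

W_net ≈ 4120 J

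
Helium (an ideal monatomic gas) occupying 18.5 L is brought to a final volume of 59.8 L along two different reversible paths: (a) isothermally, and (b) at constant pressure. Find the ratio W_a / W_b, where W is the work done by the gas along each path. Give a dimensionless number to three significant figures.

W_a / W_b ≈ 0.526

Path (a) isothermal: W = P₁V₁ ln(V₂/V₁) → W_a/(P₁V₁) = 1.173.
Path (b) isobaric: W = P₁(V₂ − V₁) → W_b/(P₁V₁) = 2.232.
W_a / W_b = 1.173 / 2.232 = 0.5255.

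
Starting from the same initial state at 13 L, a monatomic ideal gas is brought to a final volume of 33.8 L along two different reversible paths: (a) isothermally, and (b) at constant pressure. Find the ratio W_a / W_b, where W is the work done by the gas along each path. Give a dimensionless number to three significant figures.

Path (a) isothermal: W = P₁V₁ ln(V₂/V₁) → W_a/(P₁V₁) = 0.9555.
Path (b) isobaric: W = P₁(V₂ − V₁) → W_b/(P₁V₁) = 1.6.
W_a / W_b = 0.9555 / 1.6 = 0.5972.

W_a / W_b ≈ 0.597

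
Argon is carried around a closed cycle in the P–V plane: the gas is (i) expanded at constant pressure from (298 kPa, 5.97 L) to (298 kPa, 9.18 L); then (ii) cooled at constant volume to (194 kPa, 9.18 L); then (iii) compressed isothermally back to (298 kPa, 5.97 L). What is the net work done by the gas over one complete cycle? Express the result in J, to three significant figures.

W_net ≈ 190 J

Leg (i): W = PΔV = (298)(9.18 − 5.97) = 956.6 J.
Leg (ii): W = 0.
Leg (iii): W = PᵢVᵢ ln(V_f/Vᵢ) = (1781) ln(5.97/9.18) = -766.3 J.
W_net = 956.6 − 766.3 = 190.3 J.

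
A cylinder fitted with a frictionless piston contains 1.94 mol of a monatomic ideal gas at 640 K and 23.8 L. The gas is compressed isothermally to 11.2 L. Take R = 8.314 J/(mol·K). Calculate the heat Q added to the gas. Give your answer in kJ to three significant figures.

Q ≈ -7.78 kJ

Isothermal ⇒ ΔU = 0, so Q = W = nRT ln(V₂/V₁).
Q = (1.94)(8.314)(640) ln(11.2/23.8) = 10323 × -0.7538 = -7781 J.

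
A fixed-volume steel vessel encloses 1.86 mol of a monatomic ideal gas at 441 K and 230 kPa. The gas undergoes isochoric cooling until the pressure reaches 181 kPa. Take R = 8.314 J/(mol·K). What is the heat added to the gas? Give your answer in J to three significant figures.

Q ≈ -2180 J

Constant volume ⇒ W = 0, so Q = ΔU = nCᵥΔT with Cᵥ = 3R/2 = 12.47 J/(mol·K).
At constant V, T₂/T₁ = P₂/P₁ ⇒ ΔT = T₁(P₂/P₁ − 1) = 441·(181/230 − 1) = -93.95 K.
ΔU = (1.86)(12.47)(-93.95) = -2179 J.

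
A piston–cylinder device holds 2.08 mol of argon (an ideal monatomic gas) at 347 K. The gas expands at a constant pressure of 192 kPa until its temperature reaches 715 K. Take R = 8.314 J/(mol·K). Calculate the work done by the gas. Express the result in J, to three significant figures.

W ≈ 6360 J

Isobaric: W = P ΔV = nR ΔT.
W = (2.08)(8.314)(715 − 347) = 6364 J.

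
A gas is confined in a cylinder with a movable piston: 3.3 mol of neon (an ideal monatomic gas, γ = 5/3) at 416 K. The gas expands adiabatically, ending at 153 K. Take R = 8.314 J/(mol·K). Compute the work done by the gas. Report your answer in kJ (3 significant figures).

W ≈ 10.8 kJ

Adiabatic ⇒ Q = 0, so W_by = −ΔU = nCᵥ(T₁ − T₂).
Cᵥ = 3R/2 = 12.47 J/(mol·K).
W = (3.3)(12.47)(416 − 153) = 10824 J.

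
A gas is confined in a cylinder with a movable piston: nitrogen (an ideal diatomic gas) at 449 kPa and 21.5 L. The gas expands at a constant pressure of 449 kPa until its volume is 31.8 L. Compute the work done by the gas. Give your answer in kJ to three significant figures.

W ≈ 4.62 kJ

Isobaric: W = P ΔV.
W = (449 kPa)(31.8 − 21.5 L) = (449)(10.3) = 4625 J.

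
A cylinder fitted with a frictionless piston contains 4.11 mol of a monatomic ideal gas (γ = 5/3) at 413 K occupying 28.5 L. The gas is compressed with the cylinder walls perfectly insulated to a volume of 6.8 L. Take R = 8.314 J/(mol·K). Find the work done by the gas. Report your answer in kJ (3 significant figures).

W ≈ -33.9 kJ

Adiabatic: TV^(γ−1) = const with γ = 5/3.
T₂ = T₁ (V₁/V₂)^(γ−1) = 413 × (28.5/6.8)^0.667 = 413 × 2.6 = 1074 K.
W_by = nCᵥ(T₁ − T₂) = (4.11)(12.47)(413 − 1074) = -33859 J.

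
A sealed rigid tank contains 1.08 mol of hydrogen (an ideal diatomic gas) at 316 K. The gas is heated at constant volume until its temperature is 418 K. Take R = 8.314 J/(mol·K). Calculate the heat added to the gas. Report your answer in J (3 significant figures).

Constant volume ⇒ W = 0, so Q = ΔU = nCᵥΔT with Cᵥ = 5R/2 = 20.79 J/(mol·K).
ΔU = (1.08)(20.79)(418 − 316) = 2290 J.

Q ≈ 2290 J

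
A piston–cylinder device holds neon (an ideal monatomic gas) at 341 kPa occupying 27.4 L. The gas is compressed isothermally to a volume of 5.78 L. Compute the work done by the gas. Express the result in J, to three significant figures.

Isothermal: W = nRT ln(V₂/V₁) = P₁V₁ ln(V₂/V₁).
P₁V₁ = (341 kPa)(27.4 L) = 9343 J.
W = 9343 × ln(5.78/27.4) = 9343 × -1.556
W_by_gas = -14540 J.

W ≈ -14500 J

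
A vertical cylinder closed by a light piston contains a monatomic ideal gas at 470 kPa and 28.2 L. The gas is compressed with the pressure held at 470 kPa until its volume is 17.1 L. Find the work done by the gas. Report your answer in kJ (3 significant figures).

W ≈ -5.22 kJ

Isobaric: W = P ΔV.
W = (470 kPa)(17.1 − 28.2 L) = (470)(-11.1) = -5217 J.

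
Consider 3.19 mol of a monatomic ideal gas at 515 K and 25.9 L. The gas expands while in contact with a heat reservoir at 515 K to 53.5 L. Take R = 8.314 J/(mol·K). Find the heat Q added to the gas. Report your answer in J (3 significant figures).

Isothermal ⇒ ΔU = 0, so Q = W = nRT ln(V₂/V₁).
Q = (3.19)(8.314)(515) ln(53.5/25.9) = 13659 × 0.7254 = 9909 J.

Q ≈ 9910 J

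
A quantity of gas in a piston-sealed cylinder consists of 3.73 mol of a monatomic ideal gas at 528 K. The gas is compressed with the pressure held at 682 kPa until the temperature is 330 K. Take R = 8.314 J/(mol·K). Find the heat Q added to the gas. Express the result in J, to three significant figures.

Isobaric: W = nRΔT = (3.73)(8.314)(-198) = -6140 J.
ΔU = nCᵥΔT with Cᵥ = 3R/2: ΔU = (3.73)(12.47)(-198) = -9210 J.
Q = ΔU + W = -9210 − 6140 = -15351 J.

Q ≈ -15400 J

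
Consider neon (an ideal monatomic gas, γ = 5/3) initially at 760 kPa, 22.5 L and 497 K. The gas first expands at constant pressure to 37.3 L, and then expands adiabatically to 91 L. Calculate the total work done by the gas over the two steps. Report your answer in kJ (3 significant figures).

Step 1 (isobaric): W = PΔV = (760 kPa)(37.3 − 22.5 L) = 11248 J.
After step 1: P = 760 kPa, V = 37.3 L, T = 823.9 K.
Step 2 (adiabatic): W = (P₁V₁ − P₂V₂)/(γ−1) = (28348 − 15642)/0.667 = 19059 J.
W_total = 11248 + 19059 = 30307 J.

W_total ≈ 30.3 kJ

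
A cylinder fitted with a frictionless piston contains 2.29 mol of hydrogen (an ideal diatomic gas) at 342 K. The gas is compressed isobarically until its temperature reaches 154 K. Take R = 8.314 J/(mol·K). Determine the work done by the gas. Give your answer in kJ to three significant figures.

W ≈ -3.58 kJ

Isobaric: W = P ΔV = nR ΔT.
W = (2.29)(8.314)(154 − 342) = -3579 J.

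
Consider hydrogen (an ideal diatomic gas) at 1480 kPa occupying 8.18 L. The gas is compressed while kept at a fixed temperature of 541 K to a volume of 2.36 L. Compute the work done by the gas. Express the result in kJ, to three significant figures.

Isothermal: W = nRT ln(V₂/V₁) = P₁V₁ ln(V₂/V₁).
P₁V₁ = (1480 kPa)(8.18 L) = 12106 J.
W = 12106 × ln(2.36/8.18) = 12106 × -1.243
W_by_gas = -15049 J.

W ≈ -15.0 kJ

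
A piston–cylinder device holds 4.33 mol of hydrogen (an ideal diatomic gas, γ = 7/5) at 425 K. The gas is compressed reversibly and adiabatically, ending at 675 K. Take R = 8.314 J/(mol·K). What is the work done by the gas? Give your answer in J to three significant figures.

Adiabatic ⇒ Q = 0, so W_by = −ΔU = nCᵥ(T₁ − T₂).
Cᵥ = 5R/2 = 20.79 J/(mol·K).
W = (4.33)(20.79)(425 − 675) = -22500 J.

W ≈ -22500 J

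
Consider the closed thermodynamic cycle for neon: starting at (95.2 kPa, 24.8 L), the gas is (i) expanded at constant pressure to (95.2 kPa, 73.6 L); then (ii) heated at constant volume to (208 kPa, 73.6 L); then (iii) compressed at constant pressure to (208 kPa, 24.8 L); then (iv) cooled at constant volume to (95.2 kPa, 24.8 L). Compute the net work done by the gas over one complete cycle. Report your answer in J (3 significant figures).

W_net ≈ -5500 J

Constant-volume legs do no work.
W(i) = (95.2)(73.6 − 24.8) = 4646 J; W(iii) = (208)(24.8 − 73.6) = -10150 J.
W_net = 4646 − 10150 = -5505 J (the counter-clockwise enclosed area).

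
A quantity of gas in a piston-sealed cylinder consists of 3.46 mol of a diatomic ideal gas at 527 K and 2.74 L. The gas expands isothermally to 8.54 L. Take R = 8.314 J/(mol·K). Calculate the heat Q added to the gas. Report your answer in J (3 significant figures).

Isothermal ⇒ ΔU = 0, so Q = W = nRT ln(V₂/V₁).
Q = (3.46)(8.314)(527) ln(8.54/2.74) = 15160 × 1.137 = 17234 J.

Q ≈ 17200 J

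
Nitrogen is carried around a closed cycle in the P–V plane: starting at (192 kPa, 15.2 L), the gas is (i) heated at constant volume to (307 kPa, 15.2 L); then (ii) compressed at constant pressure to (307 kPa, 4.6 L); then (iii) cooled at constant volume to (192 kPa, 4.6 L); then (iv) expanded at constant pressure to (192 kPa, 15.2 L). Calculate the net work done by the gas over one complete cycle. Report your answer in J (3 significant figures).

W_net ≈ -1220 J

Constant-volume legs do no work.
W(ii) = (307)(4.6 − 15.2) = -3254 J; W(iv) = (192)(15.2 − 4.6) = 2035 J.
W_net = -3254 + 2035 = -1219 J (the counter-clockwise enclosed area).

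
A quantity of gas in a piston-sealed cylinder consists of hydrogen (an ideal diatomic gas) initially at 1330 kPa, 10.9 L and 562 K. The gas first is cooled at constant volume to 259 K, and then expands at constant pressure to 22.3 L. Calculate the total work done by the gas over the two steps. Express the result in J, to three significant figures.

W_total ≈ 6990 J

Step 1 (isochoric): W = 0 (constant volume).
After step 1: P = 612.9 kPa (V unchanged).
Step 2 (isobaric): W = PΔV = (612.9 kPa)(22.3 − 10.9 L) = 6987 J.
W_total = 0 + 6987 = 6987 J.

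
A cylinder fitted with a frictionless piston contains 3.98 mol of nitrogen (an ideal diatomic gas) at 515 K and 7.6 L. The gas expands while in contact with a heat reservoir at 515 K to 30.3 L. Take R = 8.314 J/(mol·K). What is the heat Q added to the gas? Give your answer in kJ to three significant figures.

Q ≈ 23.6 kJ

Isothermal ⇒ ΔU = 0, so Q = W = nRT ln(V₂/V₁).
Q = (3.98)(8.314)(515) ln(30.3/7.6) = 17041 × 1.383 = 23568 J.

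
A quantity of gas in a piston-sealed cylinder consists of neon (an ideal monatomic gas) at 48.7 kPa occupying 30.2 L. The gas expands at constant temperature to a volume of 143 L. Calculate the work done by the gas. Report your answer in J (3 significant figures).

Isothermal: W = nRT ln(V₂/V₁) = P₁V₁ ln(V₂/V₁).
P₁V₁ = (48.7 kPa)(30.2 L) = 1471 J.
W = 1471 × ln(143/30.2) = 1471 × 1.555
W_by_gas = 2287 J.

W ≈ 2290 J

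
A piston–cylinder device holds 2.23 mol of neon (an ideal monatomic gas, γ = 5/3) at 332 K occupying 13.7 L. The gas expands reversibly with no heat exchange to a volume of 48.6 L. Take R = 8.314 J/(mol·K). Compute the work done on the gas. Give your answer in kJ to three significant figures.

Adiabatic: TV^(γ−1) = const with γ = 5/3.
T₂ = T₁ (V₁/V₂)^(γ−1) = 332 × (13.7/48.6)^0.667 = 332 × 0.4299 = 142.7 K.
W_by = nCᵥ(T₁ − T₂) = (2.23)(12.47)(332 − 142.7) = 5264 J.
Work on gas = −W_by = -5264 J.

W ≈ -5.26 kJ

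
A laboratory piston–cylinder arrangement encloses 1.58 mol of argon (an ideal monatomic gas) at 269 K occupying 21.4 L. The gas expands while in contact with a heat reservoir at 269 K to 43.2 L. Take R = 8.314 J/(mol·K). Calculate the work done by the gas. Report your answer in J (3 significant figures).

W ≈ 2480 J

Isothermal: W = nRT ln(V₂/V₁).
W = (1.58)(8.314)(269) × ln(43.2/21.4)
  = 3534 × 0.7024
W_by_gas = 2482 J.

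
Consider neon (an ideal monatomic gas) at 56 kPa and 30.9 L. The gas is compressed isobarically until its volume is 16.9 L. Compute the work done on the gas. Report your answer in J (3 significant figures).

W ≈ 784 J

Isobaric: W = P ΔV.
W = (56 kPa)(16.9 − 30.9 L) = (56)(-14) = -784 J.
Work on gas = −W_by = 784 J.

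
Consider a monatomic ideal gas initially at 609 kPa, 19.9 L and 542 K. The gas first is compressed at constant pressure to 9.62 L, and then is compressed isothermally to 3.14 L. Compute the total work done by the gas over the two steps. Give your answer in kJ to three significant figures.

W_total ≈ -12.8 kJ

Step 1 (isobaric): W = PΔV = (609 kPa)(9.62 − 19.9 L) = -6261 J.
After step 1: P = 609 kPa, V = 9.62 L, T = 262 K.
Step 2 (isothermal): W = P₁V₁ ln(V₂/V₁) = (5859) ln(3.14/9.62) = -6559 J.
W_total = -6261 − 6559 = -12820 J.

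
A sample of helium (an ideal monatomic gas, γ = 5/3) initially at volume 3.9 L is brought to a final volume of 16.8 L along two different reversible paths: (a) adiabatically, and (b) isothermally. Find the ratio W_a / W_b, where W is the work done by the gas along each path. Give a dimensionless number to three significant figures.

W_a / W_b ≈ 0.639

Path (a) adiabatic: W = P₁V₁(1 − (V₁/V₂)^(γ−1))/(γ−1) → W_a/(P₁V₁) = 0.9334.
Path (b) isothermal: W = P₁V₁ ln(V₂/V₁) → W_b/(P₁V₁) = 1.46.
W_a / W_b = 0.9334 / 1.46 = 0.6392.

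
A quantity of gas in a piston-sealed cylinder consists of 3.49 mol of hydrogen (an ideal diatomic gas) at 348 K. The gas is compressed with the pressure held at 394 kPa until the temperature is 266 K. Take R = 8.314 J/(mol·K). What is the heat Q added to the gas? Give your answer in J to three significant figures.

Isobaric: W = nRΔT = (3.49)(8.314)(-82) = -2379 J.
ΔU = nCᵥΔT with Cᵥ = 5R/2: ΔU = (3.49)(20.79)(-82) = -5948 J.
Q = ΔU + W = -5948 − 2379 = -8328 J.

Q ≈ -8330 J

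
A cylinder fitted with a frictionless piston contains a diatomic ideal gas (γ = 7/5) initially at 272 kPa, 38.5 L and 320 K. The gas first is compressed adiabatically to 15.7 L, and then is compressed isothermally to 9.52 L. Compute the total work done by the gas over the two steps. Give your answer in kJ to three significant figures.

W_total ≈ -18.8 kJ

Step 1 (adiabatic): W = (P₁V₁ − P₂V₂)/(γ−1) = (10472 − 14992)/0.4 = -11300 J.
After step 1: P = 954.9 kPa, V = 15.7 L, T = 458.1 K.
Step 2 (isothermal): W = P₁V₁ ln(V₂/V₁) = (14992) ln(9.52/15.7) = -7500 J.
W_total = -11300 − 7500 = -18799 J.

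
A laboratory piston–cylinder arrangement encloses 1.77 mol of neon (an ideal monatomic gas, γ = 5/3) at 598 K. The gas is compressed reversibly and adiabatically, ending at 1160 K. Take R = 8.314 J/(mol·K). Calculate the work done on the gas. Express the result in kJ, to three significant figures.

Adiabatic ⇒ Q = 0, so W_by = −ΔU = nCᵥ(T₁ − T₂).
Cᵥ = 3R/2 = 12.47 J/(mol·K).
W = (1.77)(12.47)(598 − 1160) = -12405 J.
Work on gas = −W_by = 12405 J.

W ≈ 12.4 kJ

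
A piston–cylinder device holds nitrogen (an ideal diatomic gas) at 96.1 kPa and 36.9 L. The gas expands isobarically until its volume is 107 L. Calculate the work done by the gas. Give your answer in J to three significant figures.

W ≈ 6740 J

Isobaric: W = P ΔV.
W = (96.1 kPa)(107 − 36.9 L) = (96.1)(70.1) = 6737 J.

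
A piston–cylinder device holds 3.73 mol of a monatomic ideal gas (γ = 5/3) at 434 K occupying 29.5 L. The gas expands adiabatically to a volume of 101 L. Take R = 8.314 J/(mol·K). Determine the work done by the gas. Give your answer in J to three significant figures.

W ≈ 11300 J

Adiabatic: TV^(γ−1) = const with γ = 5/3.
T₂ = T₁ (V₁/V₂)^(γ−1) = 434 × (29.5/101)^0.667 = 434 × 0.4402 = 191.1 K.
W_by = nCᵥ(T₁ − T₂) = (3.73)(12.47)(434 − 191.1) = 11301 J.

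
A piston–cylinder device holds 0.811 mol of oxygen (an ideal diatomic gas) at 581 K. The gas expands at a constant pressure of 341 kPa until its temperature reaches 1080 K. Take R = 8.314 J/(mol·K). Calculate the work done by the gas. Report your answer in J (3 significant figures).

Isobaric: W = P ΔV = nR ΔT.
W = (0.811)(8.314)(1080 − 581) = 3365 J.

W ≈ 3360 J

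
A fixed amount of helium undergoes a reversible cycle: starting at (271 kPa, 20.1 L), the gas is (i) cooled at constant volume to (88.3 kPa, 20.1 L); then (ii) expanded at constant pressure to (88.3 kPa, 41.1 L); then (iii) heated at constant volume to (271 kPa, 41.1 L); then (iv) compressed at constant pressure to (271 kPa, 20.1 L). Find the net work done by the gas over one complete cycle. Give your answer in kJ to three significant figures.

Constant-volume legs do no work.
W(ii) = (88.3)(41.1 − 20.1) = 1854 J; W(iv) = (271)(20.1 − 41.1) = -5691 J.
W_net = 1854 − 5691 = -3837 J (the counter-clockwise enclosed area).

W_net ≈ -3.84 kJ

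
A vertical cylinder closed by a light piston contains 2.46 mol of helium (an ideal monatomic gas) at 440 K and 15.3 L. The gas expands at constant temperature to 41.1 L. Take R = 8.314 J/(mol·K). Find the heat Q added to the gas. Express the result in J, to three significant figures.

Q ≈ 8890 J

Isothermal ⇒ ΔU = 0, so Q = W = nRT ln(V₂/V₁).
Q = (2.46)(8.314)(440) ln(41.1/15.3) = 8999 × 0.9882 = 8892 J.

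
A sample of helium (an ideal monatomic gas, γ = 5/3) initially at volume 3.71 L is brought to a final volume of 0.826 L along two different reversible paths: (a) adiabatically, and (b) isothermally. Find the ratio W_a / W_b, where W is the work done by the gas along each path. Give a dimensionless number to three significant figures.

W_a / W_b ≈ 1.72

Path (a) adiabatic: W = P₁V₁(1 − (V₁/V₂)^(γ−1))/(γ−1) → W_a/(P₁V₁) = -2.583.
Path (b) isothermal: W = P₁V₁ ln(V₂/V₁) → W_b/(P₁V₁) = -1.502.
W_a / W_b = -2.583 / -1.502 = 1.72.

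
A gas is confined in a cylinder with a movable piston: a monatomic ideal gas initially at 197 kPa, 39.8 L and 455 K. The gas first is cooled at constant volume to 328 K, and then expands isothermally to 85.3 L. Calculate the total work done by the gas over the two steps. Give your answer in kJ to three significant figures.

Step 1 (isochoric): W = 0 (constant volume).
After step 1: P = 142 kPa (V unchanged).
Step 2 (isothermal): W = P₁V₁ ln(V₂/V₁) = (5652) ln(85.3/39.8) = 4309 J.
W_total = 0 + 4309 = 4309 J.

W_total ≈ 4.31 kJ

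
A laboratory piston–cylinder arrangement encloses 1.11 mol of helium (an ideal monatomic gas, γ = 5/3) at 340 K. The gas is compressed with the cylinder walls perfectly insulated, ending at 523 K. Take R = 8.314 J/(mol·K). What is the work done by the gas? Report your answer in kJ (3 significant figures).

W ≈ -2.53 kJ

Adiabatic ⇒ Q = 0, so W_by = −ΔU = nCᵥ(T₁ − T₂).
Cᵥ = 3R/2 = 12.47 J/(mol·K).
W = (1.11)(12.47)(340 − 523) = -2533 J.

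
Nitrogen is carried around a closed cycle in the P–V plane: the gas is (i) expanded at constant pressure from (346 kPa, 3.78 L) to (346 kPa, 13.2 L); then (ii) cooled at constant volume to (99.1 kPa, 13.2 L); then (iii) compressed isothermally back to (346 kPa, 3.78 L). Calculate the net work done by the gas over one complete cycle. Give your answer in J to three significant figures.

Leg (i): W = PΔV = (346)(13.2 − 3.78) = 3259 J.
Leg (ii): W = 0.
Leg (iii): W = PᵢVᵢ ln(V_f/Vᵢ) = (1308) ln(3.78/13.2) = -1636 J.
W_net = 3259 − 1636 = 1624 J.

W_net ≈ 1620 J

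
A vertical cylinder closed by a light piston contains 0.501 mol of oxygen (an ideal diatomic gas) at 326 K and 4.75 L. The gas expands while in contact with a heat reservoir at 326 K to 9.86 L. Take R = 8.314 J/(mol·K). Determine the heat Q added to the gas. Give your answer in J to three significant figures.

Isothermal ⇒ ΔU = 0, so Q = W = nRT ln(V₂/V₁).
Q = (0.501)(8.314)(326) ln(9.86/4.75) = 1358 × 0.7303 = 991.7 J.

Q ≈ 992 J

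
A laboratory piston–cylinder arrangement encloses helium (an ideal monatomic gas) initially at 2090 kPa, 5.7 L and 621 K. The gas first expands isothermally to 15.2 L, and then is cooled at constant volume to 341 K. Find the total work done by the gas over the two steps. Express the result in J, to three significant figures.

Step 1 (isothermal): W = P₁V₁ ln(V₂/V₁) = (11913) ln(15.2/5.7) = 11685 J.
Step 2 (isochoric): W = 0 (constant volume).
W_total = 11685 + 0 = 11685 J.

W_total ≈ 11700 J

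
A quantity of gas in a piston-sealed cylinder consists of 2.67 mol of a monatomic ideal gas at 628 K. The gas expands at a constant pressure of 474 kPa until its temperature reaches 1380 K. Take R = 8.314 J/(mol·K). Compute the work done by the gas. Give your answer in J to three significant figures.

Isobaric: W = P ΔV = nR ΔT.
W = (2.67)(8.314)(1380 − 628) = 16693 J.

W ≈ 16700 J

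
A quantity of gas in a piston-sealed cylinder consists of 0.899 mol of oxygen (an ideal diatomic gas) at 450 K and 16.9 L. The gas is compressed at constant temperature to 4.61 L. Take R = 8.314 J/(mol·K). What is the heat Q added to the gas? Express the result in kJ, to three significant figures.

Isothermal ⇒ ΔU = 0, so Q = W = nRT ln(V₂/V₁).
Q = (0.899)(8.314)(450) ln(4.61/16.9) = 3363 × -1.299 = -4369 J.

Q ≈ -4.37 kJ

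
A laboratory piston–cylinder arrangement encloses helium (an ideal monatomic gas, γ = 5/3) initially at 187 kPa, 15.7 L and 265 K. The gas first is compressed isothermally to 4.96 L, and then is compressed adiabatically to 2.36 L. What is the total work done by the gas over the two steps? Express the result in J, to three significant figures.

Step 1 (isothermal): W = P₁V₁ ln(V₂/V₁) = (2936) ln(4.96/15.7) = -3383 J.
After step 1: P = 591.9 kPa, V = 4.96 L, T = 265 K.
Step 2 (adiabatic): W = (P₁V₁ − P₂V₂)/(γ−1) = (2936 − 4817)/0.667 = -2822 J.
W_total = -3383 − 2822 = -6205 J.

W_total ≈ -6200 J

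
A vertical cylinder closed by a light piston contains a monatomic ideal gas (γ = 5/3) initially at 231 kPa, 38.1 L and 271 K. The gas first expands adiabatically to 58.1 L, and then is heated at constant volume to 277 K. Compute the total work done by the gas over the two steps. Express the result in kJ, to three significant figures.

Step 1 (adiabatic): W = (P₁V₁ − P₂V₂)/(γ−1) = (8801 − 6643)/0.667 = 3237 J.
Step 2 (isochoric): W = 0 (constant volume).
W_total = 3237 + 0 = 3237 J.

W_total ≈ 3.24 kJ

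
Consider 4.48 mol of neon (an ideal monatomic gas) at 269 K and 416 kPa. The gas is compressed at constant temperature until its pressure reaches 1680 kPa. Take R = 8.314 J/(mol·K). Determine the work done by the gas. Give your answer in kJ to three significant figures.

W ≈ -14.0 kJ

Isothermal process: W = nRT ln(V₂/V₁) = nRT ln(P₁/P₂).
W = (4.48)(8.314)(269) × ln(416/1680)
  = 10019 × ln(0.2476) = 10019 × -1.396
W_by_gas = -13986 J.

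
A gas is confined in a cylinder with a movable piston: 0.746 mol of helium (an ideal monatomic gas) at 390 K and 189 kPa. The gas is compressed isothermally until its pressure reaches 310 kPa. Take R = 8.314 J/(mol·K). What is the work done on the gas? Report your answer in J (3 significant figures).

Isothermal process: W = nRT ln(V₂/V₁) = nRT ln(P₁/P₂).
W = (0.746)(8.314)(390) × ln(189/310)
  = 2419 × ln(0.6097) = 2419 × -0.4948
W_by_gas = -1197 J; work on gas = −W_by = 1197 J.

W ≈ 1200 J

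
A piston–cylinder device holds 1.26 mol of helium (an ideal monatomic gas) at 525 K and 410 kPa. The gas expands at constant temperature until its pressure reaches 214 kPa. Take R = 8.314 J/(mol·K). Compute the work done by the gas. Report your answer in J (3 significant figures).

Isothermal process: W = nRT ln(V₂/V₁) = nRT ln(P₁/P₂).
W = (1.26)(8.314)(525) × ln(410/214)
  = 5500 × ln(1.916) = 5500 × 0.6502
W_by_gas = 3576 J.

W ≈ 3580 J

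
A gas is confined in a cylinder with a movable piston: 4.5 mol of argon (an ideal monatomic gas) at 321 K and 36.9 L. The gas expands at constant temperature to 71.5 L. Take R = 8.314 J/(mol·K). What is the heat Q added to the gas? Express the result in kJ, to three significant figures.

Isothermal ⇒ ΔU = 0, so Q = W = nRT ln(V₂/V₁).
Q = (4.5)(8.314)(321) ln(71.5/36.9) = 12010 × 0.6615 = 7944 J.

Q ≈ 7.94 kJ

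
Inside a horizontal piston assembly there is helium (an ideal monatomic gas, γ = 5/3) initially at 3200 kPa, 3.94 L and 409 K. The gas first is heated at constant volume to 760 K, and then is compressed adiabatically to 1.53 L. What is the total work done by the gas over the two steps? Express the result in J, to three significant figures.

W_total ≈ -30900 J

Step 1 (isochoric): W = 0 (constant volume).
After step 1: P = 5946 kPa (V unchanged).
Step 2 (adiabatic): W = (P₁V₁ − P₂V₂)/(γ−1) = (23428 − 44016)/0.667 = -30881 J.
W_total = 0 − 30881 = -30881 J.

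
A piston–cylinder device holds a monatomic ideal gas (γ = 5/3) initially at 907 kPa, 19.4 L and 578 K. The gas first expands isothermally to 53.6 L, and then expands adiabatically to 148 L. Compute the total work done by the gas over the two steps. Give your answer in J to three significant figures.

W_total ≈ 30900 J

Step 1 (isothermal): W = P₁V₁ ln(V₂/V₁) = (17596) ln(53.6/19.4) = 17882 J.
After step 1: P = 328.3 kPa, V = 53.6 L, T = 578 K.
Step 2 (adiabatic): W = (P₁V₁ − P₂V₂)/(γ−1) = (17596 − 8940)/0.667 = 12983 J.
W_total = 17882 + 12983 = 30866 J.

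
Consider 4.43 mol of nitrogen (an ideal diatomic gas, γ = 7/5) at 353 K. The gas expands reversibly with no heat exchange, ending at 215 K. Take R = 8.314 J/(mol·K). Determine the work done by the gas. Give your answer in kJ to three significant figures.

Adiabatic ⇒ Q = 0, so W_by = −ΔU = nCᵥ(T₁ − T₂).
Cᵥ = 5R/2 = 20.79 J/(mol·K).
W = (4.43)(20.79)(353 − 215) = 12707 J.

W ≈ 12.7 kJ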